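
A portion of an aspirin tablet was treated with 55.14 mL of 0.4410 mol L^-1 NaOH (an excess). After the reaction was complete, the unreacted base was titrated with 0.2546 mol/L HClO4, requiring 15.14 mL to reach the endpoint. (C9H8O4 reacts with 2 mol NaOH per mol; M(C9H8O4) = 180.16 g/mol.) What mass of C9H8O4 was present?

Total n(NaOH) added = 0.4410 x 0.05514 = 0.02432 mol.
n(HClO4) used = 0.2546 x 0.01514 = 0.003855 mol, which equals the excess n(NaOH).
So n(NaOH) consumed by the sample = 0.02432 - 0.003855 = 0.02046 mol.
n(C9H8O4) = 0.02046 / 2 = 0.01023 mol.
mass = 0.01023 mol x 180.16 g/mol = 1.84 g.

1.84 g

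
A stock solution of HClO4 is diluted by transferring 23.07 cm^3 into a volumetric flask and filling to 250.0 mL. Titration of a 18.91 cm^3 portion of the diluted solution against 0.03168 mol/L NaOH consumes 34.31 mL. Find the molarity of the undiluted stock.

n(NaOH) = 0.03168 x 0.03431 = 0.001087 mol.
n(HClO4) in the aliquot = 0.001087 mol.
[diluted HClO4] = 0.001087 / 0.01891 = 0.05748 M.
Dilution factor = 250.0/23.07 = 10.84, so [stock] = 0.05748 x 10.84 = 0.623 M.

0.623 M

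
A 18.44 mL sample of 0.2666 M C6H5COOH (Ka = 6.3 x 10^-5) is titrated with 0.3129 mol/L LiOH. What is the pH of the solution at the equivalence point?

8.68

n(C6H5COOH) = 0.2666 x 0.01844 = 0.004916 mol; V(LiOH) at equivalence = 0.004916/0.3129 = 0.01571 L.
At equivalence all the acid is converted to C6H5COO-; total volume = 0.01844 + 0.01571 = 0.03415 L, so [C6H5COO-] = 0.004916/0.03415 = 0.1440 M.
Kb = Kw/Ka = 1.0e-14 / 6.3 x 10^-5 = 1.59e-10.
[OH^-] = sqrt(Kb x [C6H5COO-]) = sqrt(1.59e-10 x 0.1440) = 4.78e-6 M.
pOH = 5.32, so pH = 14.00 - 5.32 = 8.68.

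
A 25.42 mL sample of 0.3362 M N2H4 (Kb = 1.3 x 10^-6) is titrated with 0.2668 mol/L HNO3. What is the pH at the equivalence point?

n(N2H4) = 0.3362 x 0.02542 = 0.008546 mol; V(HNO3) at equivalence = 0.008546/0.2668 = 0.03203 L.
At equivalence the base is fully converted to N2H5+; total volume = 0.05745 L, so [N2H5+] = 0.008546/0.05745 = 0.1488 M.
Ka(N2H5+) = Kw/Kb = 1.0e-14 / 1.3 x 10^-6 = 7.69e-9.
[H^+] = sqrt(Ka x [N2H5+]) = sqrt(7.69e-9 x 0.1488) = 3.38e-5 M.
pH = -log(3.38e-5) = 4.47.

4.47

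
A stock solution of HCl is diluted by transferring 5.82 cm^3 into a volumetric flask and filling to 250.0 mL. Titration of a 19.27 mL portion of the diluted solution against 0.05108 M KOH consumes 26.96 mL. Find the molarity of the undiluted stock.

3.07 M

n(KOH) = 0.05108 x 0.02696 = 0.001377 mol.
n(HCl) in the aliquot = 0.001377 mol.
[diluted HCl] = 0.001377 / 0.01927 = 0.07146 M.
Dilution factor = 250.0/5.820 = 42.96, so [stock] = 0.07146 x 42.96 = 3.07 M.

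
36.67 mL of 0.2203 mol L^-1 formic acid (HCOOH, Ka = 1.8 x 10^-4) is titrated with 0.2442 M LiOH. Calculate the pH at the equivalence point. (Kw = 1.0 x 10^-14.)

8.40

n(HCOOH) = 0.2203 x 0.03667 = 0.008078 mol; V(LiOH) at equivalence = 0.008078/0.2442 = 0.03308 L.
At equivalence all the acid is converted to HCOO-; total volume = 0.03667 + 0.03308 = 0.06975 L, so [HCOO-] = 0.008078/0.06975 = 0.1158 M.
Kb = Kw/Ka = 1.0e-14 / 1.8 x 10^-4 = 5.56e-11.
[OH^-] = sqrt(Kb x [HCOO-]) = sqrt(5.56e-11 x 0.1158) = 2.54e-6 M.
pOH = 5.60, so pH = 14.00 - 5.60 = 8.40.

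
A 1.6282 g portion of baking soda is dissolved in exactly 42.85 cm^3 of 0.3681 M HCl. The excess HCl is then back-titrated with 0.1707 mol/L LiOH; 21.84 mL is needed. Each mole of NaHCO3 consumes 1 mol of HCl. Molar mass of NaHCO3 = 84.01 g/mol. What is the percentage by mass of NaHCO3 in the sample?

62.1%

Total n(HCl) added = 0.3681 x 0.04285 = 0.01577 mol.
n(LiOH) used = 0.1707 x 0.02184 = 0.003728 mol, which equals the excess n(HCl).
So n(HCl) consumed by the sample = 0.01577 - 0.003728 = 0.01204 mol.
n(NaHCO3) = 0.01204 / 1 = 0.01204 mol.
mass NaHCO3 = 0.01204 x 84.01 = 1.012 g, so %NaHCO3 = 1.012/1.6282 x 100 = 62.1%.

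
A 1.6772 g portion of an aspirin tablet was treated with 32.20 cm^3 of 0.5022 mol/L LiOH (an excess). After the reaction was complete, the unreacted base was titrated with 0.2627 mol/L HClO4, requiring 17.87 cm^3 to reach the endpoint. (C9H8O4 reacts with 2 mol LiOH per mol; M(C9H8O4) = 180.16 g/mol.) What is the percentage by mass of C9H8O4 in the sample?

61.6%

Total n(LiOH) added = 0.5022 x 0.03220 = 0.01617 mol.
n(HClO4) used = 0.2627 x 0.01787 = 0.004694 mol, which equals the excess n(LiOH).
So n(LiOH) consumed by the sample = 0.01617 - 0.004694 = 0.01148 mol.
n(C9H8O4) = 0.01148 / 2 = 0.005738 mol.
mass C9H8O4 = 0.005738 x 180.16 = 1.034 g, so %C9H8O4 = 1.034/1.6772 x 100 = 61.6%.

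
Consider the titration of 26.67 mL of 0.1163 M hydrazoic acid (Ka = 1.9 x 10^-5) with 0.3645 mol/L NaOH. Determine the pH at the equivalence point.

8.83

n(HN3) = 0.1163 x 0.02667 = 0.003102 mol; V(NaOH) at equivalence = 0.003102/0.3645 = 0.008510 L.
At equivalence all the acid is converted to N3-; total volume = 0.02667 + 0.008510 = 0.03518 L, so [N3-] = 0.003102/0.03518 = 0.08817 M.
Kb = Kw/Ka = 1.0e-14 / 1.9 x 10^-5 = 5.26e-10.
[OH^-] = sqrt(Kb x [N3-]) = sqrt(5.26e-10 x 0.08817) = 6.81e-6 M.
pOH = 5.17, so pH = 14.00 - 5.17 = 8.83.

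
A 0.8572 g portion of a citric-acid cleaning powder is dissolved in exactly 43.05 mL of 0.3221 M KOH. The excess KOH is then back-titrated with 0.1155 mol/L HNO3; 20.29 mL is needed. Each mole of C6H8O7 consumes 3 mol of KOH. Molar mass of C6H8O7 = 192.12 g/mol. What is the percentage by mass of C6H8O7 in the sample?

86.1%

Total n(KOH) added = 0.3221 x 0.04305 = 0.01387 mol.
n(HNO3) used = 0.1155 x 0.02029 = 0.002343 mol, which equals the excess n(KOH).
So n(KOH) consumed by the sample = 0.01387 - 0.002343 = 0.01152 mol.
n(C6H8O7) = 0.01152 / 3 = 0.003841 mol.
mass C6H8O7 = 0.003841 x 192.12 = 0.7379 g, so %C6H8O7 = 0.7379/0.8572 x 100 = 86.1%.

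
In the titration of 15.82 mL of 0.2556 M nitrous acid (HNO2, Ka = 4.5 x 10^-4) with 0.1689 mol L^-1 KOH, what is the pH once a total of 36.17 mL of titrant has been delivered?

12.60

n(acid) = 0.2556 x 0.01582 = 0.004044 mol; n(KOH) added = 0.1689 x 0.03617 = 0.006109 mol.
Base is in excess by 0.006109 - 0.004044 = 0.002066 mol in a total volume of 0.05199 L.
[OH^-] = 0.002066/0.05199 = 0.03973 M, so pOH = 1.40 and pH = 14.00 - 1.40 = 12.60.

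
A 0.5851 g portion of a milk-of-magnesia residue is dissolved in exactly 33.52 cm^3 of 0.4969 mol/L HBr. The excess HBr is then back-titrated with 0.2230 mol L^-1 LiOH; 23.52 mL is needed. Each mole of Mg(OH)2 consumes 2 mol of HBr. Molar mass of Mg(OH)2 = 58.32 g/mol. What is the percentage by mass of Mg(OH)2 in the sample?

56.9%

Total n(HBr) added = 0.4969 x 0.03352 = 0.01666 mol.
n(LiOH) used = 0.2230 x 0.02352 = 0.005245 mol, which equals the excess n(HBr).
So n(HBr) consumed by the sample = 0.01666 - 0.005245 = 0.01141 mol.
n(Mg(OH)2) = 0.01141 / 2 = 0.005706 mol.
mass Mg(OH)2 = 0.005706 x 58.32 = 0.3327 g, so %Mg(OH)2 = 0.3327/0.5851 x 100 = 56.9%.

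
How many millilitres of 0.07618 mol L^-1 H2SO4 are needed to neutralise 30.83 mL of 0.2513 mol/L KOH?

n(KOH) = 0.2513 mol/L x 0.03083 L = 0.007748 mol.
The neutralisation is 2 KOH : 1 H2SO4, so n(H2SO4) = 0.007748 x 1/2 = 0.003874 mol.
V(H2SO4) = 0.003874 / 0.07618 = 0.05085 L = 50.9 mL.

50.9 mL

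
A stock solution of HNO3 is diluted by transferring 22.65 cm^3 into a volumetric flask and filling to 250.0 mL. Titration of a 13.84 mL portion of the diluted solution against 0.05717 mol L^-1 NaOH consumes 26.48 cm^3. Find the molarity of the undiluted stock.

n(NaOH) = 0.05717 x 0.02648 = 0.001514 mol.
n(HNO3) in the aliquot = 0.001514 mol.
[diluted HNO3] = 0.001514 / 0.01384 = 0.1094 M.
Dilution factor = 250.0/22.65 = 11.04, so [stock] = 0.1094 x 11.04 = 1.21 M.

1.21 M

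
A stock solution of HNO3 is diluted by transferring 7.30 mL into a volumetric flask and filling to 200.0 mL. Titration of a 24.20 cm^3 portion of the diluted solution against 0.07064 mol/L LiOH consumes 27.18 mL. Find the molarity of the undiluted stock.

n(LiOH) = 0.07064 x 0.02718 = 0.001920 mol.
n(HNO3) in the aliquot = 0.001920 mol.
[diluted HNO3] = 0.001920 / 0.02420 = 0.07934 M.
Dilution factor = 200.0/7.300 = 27.40, so [stock] = 0.07934 x 27.40 = 2.17 M.

2.17 M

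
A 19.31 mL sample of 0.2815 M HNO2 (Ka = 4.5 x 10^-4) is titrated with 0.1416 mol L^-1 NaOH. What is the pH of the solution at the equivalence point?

8.16

n(HNO2) = 0.2815 x 0.01931 = 0.005436 mol; V(NaOH) at equivalence = 0.005436/0.1416 = 0.03839 L.
At equivalence all the acid is converted to NO2-; total volume = 0.01931 + 0.03839 = 0.05770 L, so [NO2-] = 0.005436/0.05770 = 0.09421 M.
Kb = Kw/Ka = 1.0e-14 / 4.5 x 10^-4 = 2.22e-11.
[OH^-] = sqrt(Kb x [NO2-]) = sqrt(2.22e-11 x 0.09421) = 1.45e-6 M.
pOH = 5.84, so pH = 14.00 - 5.84 = 8.16.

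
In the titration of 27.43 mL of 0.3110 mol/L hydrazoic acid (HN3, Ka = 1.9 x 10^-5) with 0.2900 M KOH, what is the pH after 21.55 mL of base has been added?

Initial n(HN3) = 0.3110 x 0.02743 = 0.008531 mol.
n(KOH) added = 0.2900 x 0.02155 = 0.006249 mol, converting that many moles of HN3 to N3-.
Remaining n(HN3) = 0.002281 mol; n(N3-) = 0.006249 mol.
By Henderson-Hasselbalch, pH = pKa + log([A^-]/[HA]) = 4.72 + log(0.006249/0.002281) = 4.72 + (+0.44) = 5.16.

5.16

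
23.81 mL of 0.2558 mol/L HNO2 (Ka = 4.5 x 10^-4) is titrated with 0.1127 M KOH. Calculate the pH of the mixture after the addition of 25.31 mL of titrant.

Initial n(HNO2) = 0.2558 x 0.02381 = 0.006091 mol.
n(KOH) added = 0.1127 x 0.02531 = 0.002852 mol, converting that many moles of HNO2 to NO2-.
Remaining n(HNO2) = 0.003238 mol; n(NO2-) = 0.002852 mol.
By Henderson-Hasselbalch, pH = pKa + log([A^-]/[HA]) = 3.35 + log(0.002852/0.003238) = 3.35 + (-0.06) = 3.29.

3.29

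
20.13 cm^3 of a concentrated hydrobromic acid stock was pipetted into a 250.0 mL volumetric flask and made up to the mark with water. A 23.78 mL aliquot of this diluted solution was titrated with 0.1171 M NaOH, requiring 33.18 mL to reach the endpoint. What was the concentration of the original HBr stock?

2.03 M

n(NaOH) = 0.1171 x 0.03318 = 0.003885 mol.
n(HBr) in the aliquot = 0.003885 mol.
[diluted HBr] = 0.003885 / 0.02378 = 0.1634 M.
Dilution factor = 250.0/20.13 = 12.42, so [stock] = 0.1634 x 12.42 = 2.03 M.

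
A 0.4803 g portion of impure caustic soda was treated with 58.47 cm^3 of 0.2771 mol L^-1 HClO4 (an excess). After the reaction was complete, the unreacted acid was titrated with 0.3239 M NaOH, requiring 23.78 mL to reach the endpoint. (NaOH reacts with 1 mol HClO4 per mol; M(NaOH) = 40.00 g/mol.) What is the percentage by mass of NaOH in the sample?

Total n(HClO4) added = 0.2771 x 0.05847 = 0.01620 mol.
n(NaOH) used = 0.3239 x 0.02378 = 0.007702 mol, which equals the excess n(HClO4).
So n(HClO4) consumed by the sample = 0.01620 - 0.007702 = 0.008500 mol.
n(NaOH) = 0.008500 / 1 = 0.008500 mol.
mass NaOH = 0.008500 x 40.00 = 0.3400 g, so %NaOH = 0.3400/0.4803 x 100 = 70.8%.

70.8%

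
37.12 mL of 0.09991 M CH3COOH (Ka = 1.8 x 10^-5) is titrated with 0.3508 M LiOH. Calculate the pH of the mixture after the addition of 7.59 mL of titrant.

5.15

Initial n(CH3COOH) = 0.09991 x 0.03712 = 0.003709 mol.
n(LiOH) added = 0.3508 x 0.007590 = 0.002663 mol, converting that many moles of CH3COOH to CH3COO-.
Remaining n(CH3COOH) = 0.001046 mol; n(CH3COO-) = 0.002663 mol.
By Henderson-Hasselbalch, pH = pKa + log([A^-]/[HA]) = 4.74 + log(0.002663/0.001046) = 4.74 + (+0.41) = 5.15.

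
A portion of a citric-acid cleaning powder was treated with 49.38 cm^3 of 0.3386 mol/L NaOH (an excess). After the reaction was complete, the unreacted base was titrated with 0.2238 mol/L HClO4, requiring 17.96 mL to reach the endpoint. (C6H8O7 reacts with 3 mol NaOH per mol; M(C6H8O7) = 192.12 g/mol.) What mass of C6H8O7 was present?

Total n(NaOH) added = 0.3386 x 0.04938 = 0.01672 mol.
n(HClO4) used = 0.2238 x 0.01796 = 0.004019 mol, which equals the excess n(NaOH).
So n(NaOH) consumed by the sample = 0.01672 - 0.004019 = 0.01270 mol.
n(C6H8O7) = 0.01270 / 3 = 0.004234 mol.
mass = 0.004234 mol x 192.12 g/mol = 0.813 g.

0.813 g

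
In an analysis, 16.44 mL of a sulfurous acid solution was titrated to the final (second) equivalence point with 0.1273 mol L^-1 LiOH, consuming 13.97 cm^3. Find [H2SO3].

n(LiOH) = 0.1273 x 0.01397 = 0.001778 mol.
At the final (second) equivalence point, 2 mol OH^- react per mol H2SO3, so n(H2SO3) = 0.001778 / 2 = 0.0008892 mol.
[H2SO3] = 0.0008892 / 0.01644 L = 0.0541 M.

0.0541 M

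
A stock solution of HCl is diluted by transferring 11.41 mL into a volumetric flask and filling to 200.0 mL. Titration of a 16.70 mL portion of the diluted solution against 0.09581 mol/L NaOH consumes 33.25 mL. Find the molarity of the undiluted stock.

n(NaOH) = 0.09581 x 0.03325 = 0.003186 mol.
n(HCl) in the aliquot = 0.003186 mol.
[diluted HCl] = 0.003186 / 0.01670 = 0.1908 M.
Dilution factor = 200.0/11.41 = 17.53, so [stock] = 0.1908 x 17.53 = 3.34 M.

3.34 M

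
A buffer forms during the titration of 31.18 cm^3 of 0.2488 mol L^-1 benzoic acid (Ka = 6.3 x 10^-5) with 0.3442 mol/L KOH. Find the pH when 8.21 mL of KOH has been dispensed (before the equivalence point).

3.96

Initial n(C6H5COOH) = 0.2488 x 0.03118 = 0.007758 mol.
n(KOH) added = 0.3442 x 0.008210 = 0.002826 mol, converting that many moles of C6H5COOH to C6H5COO-.
Remaining n(C6H5COOH) = 0.004932 mol; n(C6H5COO-) = 0.002826 mol.
By Henderson-Hasselbalch, pH = pKa + log([A^-]/[HA]) = 4.20 + log(0.002826/0.004932) = 4.20 + (-0.24) = 3.96.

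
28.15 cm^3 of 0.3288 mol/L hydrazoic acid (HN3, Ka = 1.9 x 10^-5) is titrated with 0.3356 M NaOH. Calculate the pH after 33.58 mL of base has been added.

12.51

n(acid) = 0.3288 x 0.02815 = 0.009256 mol; n(NaOH) added = 0.3356 x 0.03358 = 0.01127 mol.
Base is in excess by 0.01127 - 0.009256 = 0.002014 mol in a total volume of 0.06173 L.
[OH^-] = 0.002014/0.06173 = 0.03262 M, so pOH = 1.49 and pH = 14.00 - 1.49 = 12.51.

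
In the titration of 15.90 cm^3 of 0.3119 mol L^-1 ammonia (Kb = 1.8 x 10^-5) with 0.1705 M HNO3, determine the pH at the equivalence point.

5.11

n(NH3) = 0.3119 x 0.01590 = 0.004959 mol; V(HNO3) at equivalence = 0.004959/0.1705 = 0.02909 L.
At equivalence the base is fully converted to NH4+; total volume = 0.04499 L, so [NH4+] = 0.004959/0.04499 = 0.1102 M.
Ka(NH4+) = Kw/Kb = 1.0e-14 / 1.8 x 10^-5 = 5.56e-10.
[H^+] = sqrt(Ka x [NH4+]) = sqrt(5.56e-10 x 0.1102) = 7.83e-6 M.
pH = -log(7.83e-6) = 5.11.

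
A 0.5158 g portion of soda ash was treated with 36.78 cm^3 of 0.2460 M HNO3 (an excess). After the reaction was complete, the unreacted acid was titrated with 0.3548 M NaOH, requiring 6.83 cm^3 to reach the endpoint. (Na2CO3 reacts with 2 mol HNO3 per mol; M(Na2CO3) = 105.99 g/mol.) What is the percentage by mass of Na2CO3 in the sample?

Total n(HNO3) added = 0.2460 x 0.03678 = 0.009048 mol.
n(NaOH) used = 0.3548 x 0.006830 = 0.002423 mol, which equals the excess n(HNO3).
So n(HNO3) consumed by the sample = 0.009048 - 0.002423 = 0.006625 mol.
n(Na2CO3) = 0.006625 / 2 = 0.003312 mol.
mass Na2CO3 = 0.003312 x 105.99 = 0.3511 g, so %Na2CO3 = 0.3511/0.5158 x 100 = 68.1%.

68.1%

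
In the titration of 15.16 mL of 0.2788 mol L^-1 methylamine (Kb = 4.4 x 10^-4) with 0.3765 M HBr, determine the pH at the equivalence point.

5.72

n(CH3NH2) = 0.2788 x 0.01516 = 0.004227 mol; V(HBr) at equivalence = 0.004227/0.3765 = 0.01123 L.
At equivalence the base is fully converted to CH3NH3+; total volume = 0.02639 L, so [CH3NH3+] = 0.004227/0.02639 = 0.1602 M.
Ka(CH3NH3+) = Kw/Kb = 1.0e-14 / 4.4 x 10^-4 = 2.27e-11.
[H^+] = sqrt(Ka x [CH3NH3+]) = sqrt(2.27e-11 x 0.1602) = 1.91e-6 M.
pH = -log(1.91e-6) = 5.72.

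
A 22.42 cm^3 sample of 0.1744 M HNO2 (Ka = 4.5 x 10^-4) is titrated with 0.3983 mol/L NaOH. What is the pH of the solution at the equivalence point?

8.22

n(HNO2) = 0.1744 x 0.02242 = 0.003910 mol; V(NaOH) at equivalence = 0.003910/0.3983 = 0.009817 L.
At equivalence all the acid is converted to NO2-; total volume = 0.02242 + 0.009817 = 0.03224 L, so [NO2-] = 0.003910/0.03224 = 0.1213 M.
Kb = Kw/Ka = 1.0e-14 / 4.5 x 10^-4 = 2.22e-11.
[OH^-] = sqrt(Kb x [NO2-]) = sqrt(2.22e-11 x 0.1213) = 1.64e-6 M.
pOH = 5.78, so pH = 14.00 - 5.78 = 8.22.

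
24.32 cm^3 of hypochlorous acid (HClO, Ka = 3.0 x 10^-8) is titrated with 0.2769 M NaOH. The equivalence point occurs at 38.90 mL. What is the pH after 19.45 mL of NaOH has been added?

19.45 mL is exactly half the equivalence volume (38.90/2), i.e. the half-equivalence point.
There, n(HA) = n(A^-), so pH = pKa = -log(3.0 x 10^-8) = 7.52.

7.52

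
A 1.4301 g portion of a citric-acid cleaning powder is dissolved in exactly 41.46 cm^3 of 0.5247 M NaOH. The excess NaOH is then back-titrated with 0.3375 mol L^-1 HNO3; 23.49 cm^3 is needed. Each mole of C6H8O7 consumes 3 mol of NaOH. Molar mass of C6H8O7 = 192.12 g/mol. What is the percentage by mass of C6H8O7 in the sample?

61.9%

Total n(NaOH) added = 0.5247 x 0.04146 = 0.02175 mol.
n(HNO3) used = 0.3375 x 0.02349 = 0.007928 mol, which equals the excess n(NaOH).
So n(NaOH) consumed by the sample = 0.02175 - 0.007928 = 0.01383 mol.
n(C6H8O7) = 0.01383 / 3 = 0.004609 mol.
mass C6H8O7 = 0.004609 x 192.12 = 0.8854 g, so %C6H8O7 = 0.8854/1.4301 x 100 = 61.9%.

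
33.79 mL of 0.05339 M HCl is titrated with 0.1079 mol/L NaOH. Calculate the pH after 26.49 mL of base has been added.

n(acid) = 0.05339 x 0.03379 = 0.001804 mol; n(NaOH) added = 0.1079 x 0.02649 = 0.002858 mol.
Base is in excess by 0.002858 - 0.001804 = 0.001054 mol in a total volume of 0.06028 L.
[OH^-] = 0.001054/0.06028 = 0.01749 M, so pOH = 1.76 and pH = 14.00 - 1.76 = 12.24.

12.24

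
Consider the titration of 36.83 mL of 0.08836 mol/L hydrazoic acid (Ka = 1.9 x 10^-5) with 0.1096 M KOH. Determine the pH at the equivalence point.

8.71

n(HN3) = 0.08836 x 0.03683 = 0.003254 mol; V(KOH) at equivalence = 0.003254/0.1096 = 0.02969 L.
At equivalence all the acid is converted to N3-; total volume = 0.03683 + 0.02969 = 0.06652 L, so [N3-] = 0.003254/0.06652 = 0.04892 M.
Kb = Kw/Ka = 1.0e-14 / 1.9 x 10^-5 = 5.26e-10.
[OH^-] = sqrt(Kb x [N3-]) = sqrt(5.26e-10 x 0.04892) = 5.07e-6 M.
pOH = 5.29, so pH = 14.00 - 5.29 = 8.71.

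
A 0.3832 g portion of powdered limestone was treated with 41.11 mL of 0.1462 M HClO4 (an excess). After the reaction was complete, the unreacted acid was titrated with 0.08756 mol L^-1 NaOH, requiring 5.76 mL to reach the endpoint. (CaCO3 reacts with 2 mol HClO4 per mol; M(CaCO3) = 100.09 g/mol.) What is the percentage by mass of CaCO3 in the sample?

71.9%

Total n(HClO4) added = 0.1462 x 0.04111 = 0.006010 mol.
n(NaOH) used = 0.08756 x 0.005760 = 0.0005043 mol, which equals the excess n(HClO4).
So n(HClO4) consumed by the sample = 0.006010 - 0.0005043 = 0.005506 mol.
n(CaCO3) = 0.005506 / 2 = 0.002753 mol.
mass CaCO3 = 0.002753 x 100.09 = 0.2755 g, so %CaCO3 = 0.2755/0.3832 x 100 = 71.9%.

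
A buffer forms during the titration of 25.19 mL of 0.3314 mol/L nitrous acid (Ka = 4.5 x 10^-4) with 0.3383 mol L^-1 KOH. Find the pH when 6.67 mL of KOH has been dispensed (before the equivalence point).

Initial n(HNO2) = 0.3314 x 0.02519 = 0.008348 mol.
n(KOH) added = 0.3383 x 0.006670 = 0.002256 mol, converting that many moles of HNO2 to NO2-.
Remaining n(HNO2) = 0.006092 mol; n(NO2-) = 0.002256 mol.
By Henderson-Hasselbalch, pH = pKa + log([A^-]/[HA]) = 3.35 + log(0.002256/0.006092) = 3.35 + (-0.43) = 2.92.

2.92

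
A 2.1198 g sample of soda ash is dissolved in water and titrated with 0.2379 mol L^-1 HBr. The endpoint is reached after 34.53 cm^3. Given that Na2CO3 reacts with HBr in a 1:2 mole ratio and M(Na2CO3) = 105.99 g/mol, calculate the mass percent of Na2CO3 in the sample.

20.5%

n(HBr) = 0.2379 x 0.03453 = 0.008215 mol.
n(Na2CO3) = 0.008215 / 2 = 0.004107 mol.
mass of Na2CO3 = 0.004107 x 105.99 = 0.4353 g.
% purity = 0.4353 / 2.1198 x 100 = 20.5%.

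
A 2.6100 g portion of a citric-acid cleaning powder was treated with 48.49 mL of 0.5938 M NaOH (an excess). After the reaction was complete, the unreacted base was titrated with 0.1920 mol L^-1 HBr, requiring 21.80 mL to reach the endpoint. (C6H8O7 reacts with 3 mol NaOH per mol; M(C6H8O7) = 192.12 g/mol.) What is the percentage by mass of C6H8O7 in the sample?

60.4%

Total n(NaOH) added = 0.5938 x 0.04849 = 0.02879 mol.
n(HBr) used = 0.1920 x 0.02180 = 0.004186 mol, which equals the excess n(NaOH).
So n(NaOH) consumed by the sample = 0.02879 - 0.004186 = 0.02461 mol.
n(C6H8O7) = 0.02461 / 3 = 0.008203 mol.
mass C6H8O7 = 0.008203 x 192.12 = 1.576 g, so %C6H8O7 = 1.576/2.6100 x 100 = 60.4%.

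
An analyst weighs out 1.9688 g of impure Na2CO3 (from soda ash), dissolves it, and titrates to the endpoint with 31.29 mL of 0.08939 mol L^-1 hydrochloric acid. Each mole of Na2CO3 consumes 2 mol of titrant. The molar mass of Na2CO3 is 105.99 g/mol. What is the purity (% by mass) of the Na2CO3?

n(HCl) = 0.08939 x 0.03129 = 0.002797 mol.
n(Na2CO3) = 0.002797 / 2 = 0.001399 mol.
mass of Na2CO3 = 0.001399 x 105.99 = 0.1482 g.
% purity = 0.1482 / 1.9688 x 100 = 7.53%.

7.53%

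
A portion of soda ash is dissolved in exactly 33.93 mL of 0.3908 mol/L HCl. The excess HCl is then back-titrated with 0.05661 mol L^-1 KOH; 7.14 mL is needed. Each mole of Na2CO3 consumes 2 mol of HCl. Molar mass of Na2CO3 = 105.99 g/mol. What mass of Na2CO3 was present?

0.681 g

Total n(HCl) added = 0.3908 x 0.03393 = 0.01326 mol.
n(KOH) used = 0.05661 x 0.007140 = 0.0004042 mol, which equals the excess n(HCl).
So n(HCl) consumed by the sample = 0.01326 - 0.0004042 = 0.01286 mol.
n(Na2CO3) = 0.01286 / 2 = 0.006428 mol.
mass = 0.006428 mol x 105.99 g/mol = 0.681 g.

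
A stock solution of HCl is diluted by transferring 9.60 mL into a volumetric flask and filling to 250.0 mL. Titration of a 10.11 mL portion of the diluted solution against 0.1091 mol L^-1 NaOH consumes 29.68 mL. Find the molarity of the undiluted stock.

8.34 M

n(NaOH) = 0.1091 x 0.02968 = 0.003238 mol.
n(HCl) in the aliquot = 0.003238 mol.
[diluted HCl] = 0.003238 / 0.01011 = 0.3203 M.
Dilution factor = 250.0/9.600 = 26.04, so [stock] = 0.3203 x 26.04 = 8.34 M.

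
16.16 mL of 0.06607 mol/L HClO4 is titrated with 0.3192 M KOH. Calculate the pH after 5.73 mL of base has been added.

n(acid) = 0.06607 x 0.01616 = 0.001068 mol; n(KOH) added = 0.3192 x 0.005730 = 0.001829 mol.
Base is in excess by 0.001829 - 0.001068 = 0.0007613 mol in a total volume of 0.02189 L.
[OH^-] = 0.0007613/0.02189 = 0.03478 M, so pOH = 1.46 and pH = 14.00 - 1.46 = 12.54.

12.54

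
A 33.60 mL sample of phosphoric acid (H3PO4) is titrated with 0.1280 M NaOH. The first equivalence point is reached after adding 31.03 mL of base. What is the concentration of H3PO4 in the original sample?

n(NaOH) = 0.1280 x 0.03103 = 0.003972 mol.
At the first equivalence point, 1 mol OH^- react per mol H3PO4, so n(H3PO4) = 0.003972 / 1 = 0.003972 mol.
[H3PO4] = 0.003972 / 0.03360 L = 0.118 M.

0.118 M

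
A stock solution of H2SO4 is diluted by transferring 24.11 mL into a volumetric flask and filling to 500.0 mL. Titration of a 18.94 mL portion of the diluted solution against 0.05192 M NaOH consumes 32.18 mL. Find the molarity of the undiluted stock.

n(NaOH) = 0.05192 x 0.03218 = 0.001671 mol.
n(H2SO4) in the aliquot = 0.001671 x 1/2 = 0.0008354 mol.
[diluted H2SO4] = 0.0008354 / 0.01894 = 0.04411 M.
Dilution factor = 500.0/24.11 = 20.74, so [stock] = 0.04411 x 20.74 = 0.915 M.

0.915 M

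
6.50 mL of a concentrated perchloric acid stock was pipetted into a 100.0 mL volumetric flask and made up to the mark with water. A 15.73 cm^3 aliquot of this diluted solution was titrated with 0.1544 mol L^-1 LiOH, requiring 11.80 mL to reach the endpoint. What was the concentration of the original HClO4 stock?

1.78 M

n(LiOH) = 0.1544 x 0.01180 = 0.001822 mol.
n(HClO4) in the aliquot = 0.001822 mol.
[diluted HClO4] = 0.001822 / 0.01573 = 0.1158 M.
Dilution factor = 100.0/6.500 = 15.38, so [stock] = 0.1158 x 15.38 = 1.78 M.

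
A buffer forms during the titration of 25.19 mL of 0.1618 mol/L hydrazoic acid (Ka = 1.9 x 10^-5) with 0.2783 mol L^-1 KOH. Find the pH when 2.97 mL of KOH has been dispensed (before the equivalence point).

Initial n(HN3) = 0.1618 x 0.02519 = 0.004076 mol.
n(KOH) added = 0.2783 x 0.002970 = 0.0008266 mol, converting that many moles of HN3 to N3-.
Remaining n(HN3) = 0.003249 mol; n(N3-) = 0.0008266 mol.
By Henderson-Hasselbalch, pH = pKa + log([A^-]/[HA]) = 4.72 + log(0.0008266/0.003249) = 4.72 + (-0.59) = 4.13.

4.13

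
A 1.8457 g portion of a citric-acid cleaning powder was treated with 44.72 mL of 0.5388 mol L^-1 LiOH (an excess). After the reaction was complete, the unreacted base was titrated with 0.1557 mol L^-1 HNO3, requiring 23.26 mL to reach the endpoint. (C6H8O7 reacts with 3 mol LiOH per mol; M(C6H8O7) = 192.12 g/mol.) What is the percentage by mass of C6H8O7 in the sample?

71.0%

Total n(LiOH) added = 0.5388 x 0.04472 = 0.02410 mol.
n(HNO3) used = 0.1557 x 0.02326 = 0.003622 mol, which equals the excess n(LiOH).
So n(LiOH) consumed by the sample = 0.02410 - 0.003622 = 0.02047 mol.
n(C6H8O7) = 0.02047 / 3 = 0.006825 mol.
mass C6H8O7 = 0.006825 x 192.12 = 1.311 g, so %C6H8O7 = 1.311/1.8457 x 100 = 71.0%.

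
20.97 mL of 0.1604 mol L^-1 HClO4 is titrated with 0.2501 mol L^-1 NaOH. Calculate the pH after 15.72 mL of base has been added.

12.19

n(acid) = 0.1604 x 0.02097 = 0.003364 mol; n(NaOH) added = 0.2501 x 0.01572 = 0.003932 mol.
Base is in excess by 0.003932 - 0.003364 = 0.0005680 mol in a total volume of 0.03669 L.
[OH^-] = 0.0005680/0.03669 = 0.01548 M, so pOH = 1.81 and pH = 14.00 - 1.81 = 12.19.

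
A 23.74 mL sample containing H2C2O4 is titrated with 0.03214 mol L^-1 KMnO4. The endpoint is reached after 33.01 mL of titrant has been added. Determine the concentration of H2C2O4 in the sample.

n(KMnO4) = 0.03214 x 0.03301 = 0.001061 mol.
From the balanced equation, 2 mol KMnO4 reacts with 5 mol H2C2O4, so n(H2C2O4) = 0.001061 x 5/2 = 0.002652 mol.
[H2C2O4] = 0.002652 / 0.02374 L = 0.112 M.

0.112 M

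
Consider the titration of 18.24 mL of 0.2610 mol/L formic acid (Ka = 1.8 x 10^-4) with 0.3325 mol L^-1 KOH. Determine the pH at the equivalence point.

8.45

n(HCOOH) = 0.2610 x 0.01824 = 0.004761 mol; V(KOH) at equivalence = 0.004761/0.3325 = 0.01432 L.
At equivalence all the acid is converted to HCOO-; total volume = 0.01824 + 0.01432 = 0.03256 L, so [HCOO-] = 0.004761/0.03256 = 0.1462 M.
Kb = Kw/Ka = 1.0e-14 / 1.8 x 10^-4 = 5.56e-11.
[OH^-] = sqrt(Kb x [HCOO-]) = sqrt(5.56e-11 x 0.1462) = 2.85e-6 M.
pOH = 5.55, so pH = 14.00 - 5.55 = 8.45.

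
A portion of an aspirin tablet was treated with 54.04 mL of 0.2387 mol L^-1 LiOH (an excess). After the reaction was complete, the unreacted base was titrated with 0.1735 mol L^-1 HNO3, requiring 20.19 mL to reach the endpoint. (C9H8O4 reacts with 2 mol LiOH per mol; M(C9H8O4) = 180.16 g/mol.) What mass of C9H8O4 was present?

Total n(LiOH) added = 0.2387 x 0.05404 = 0.01290 mol.
n(HNO3) used = 0.1735 x 0.02019 = 0.003503 mol, which equals the excess n(LiOH).
So n(LiOH) consumed by the sample = 0.01290 - 0.003503 = 0.009396 mol.
n(C9H8O4) = 0.009396 / 2 = 0.004698 mol.
mass = 0.004698 mol x 180.16 g/mol = 0.846 g.

0.846 g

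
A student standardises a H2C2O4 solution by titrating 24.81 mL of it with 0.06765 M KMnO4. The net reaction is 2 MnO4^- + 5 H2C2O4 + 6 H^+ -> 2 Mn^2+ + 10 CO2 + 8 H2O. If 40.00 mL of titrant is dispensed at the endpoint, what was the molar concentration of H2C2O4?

0.273 M

n(KMnO4) = 0.06765 x 0.04000 = 0.002706 mol.
From the balanced equation, 2 mol KMnO4 reacts with 5 mol H2C2O4, so n(H2C2O4) = 0.002706 x 5/2 = 0.006765 mol.
[H2C2O4] = 0.006765 / 0.02481 L = 0.273 M.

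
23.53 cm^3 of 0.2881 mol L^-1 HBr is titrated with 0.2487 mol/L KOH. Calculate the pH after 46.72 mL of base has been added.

n(acid) = 0.2881 x 0.02353 = 0.006779 mol; n(KOH) added = 0.2487 x 0.04672 = 0.01162 mol.
Base is in excess by 0.01162 - 0.006779 = 0.004840 mol in a total volume of 0.07025 L.
[OH^-] = 0.004840/0.07025 = 0.06890 M, so pOH = 1.16 and pH = 14.00 - 1.16 = 12.84.

12.84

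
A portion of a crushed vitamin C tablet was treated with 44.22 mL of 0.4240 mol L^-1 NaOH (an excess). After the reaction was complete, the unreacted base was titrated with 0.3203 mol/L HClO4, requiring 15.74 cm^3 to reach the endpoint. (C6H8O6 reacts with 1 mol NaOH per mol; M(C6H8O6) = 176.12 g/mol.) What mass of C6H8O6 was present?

2.41 g

Total n(NaOH) added = 0.4240 x 0.04422 = 0.01875 mol.
n(HClO4) used = 0.3203 x 0.01574 = 0.005042 mol, which equals the excess n(NaOH).
So n(NaOH) consumed by the sample = 0.01875 - 0.005042 = 0.01371 mol.
n(C6H8O6) = 0.01371 / 1 = 0.01371 mol.
mass = 0.01371 mol x 176.12 g/mol = 2.41 g.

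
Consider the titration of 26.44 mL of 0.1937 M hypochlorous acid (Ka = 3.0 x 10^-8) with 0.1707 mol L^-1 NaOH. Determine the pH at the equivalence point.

n(HClO) = 0.1937 x 0.02644 = 0.005121 mol; V(NaOH) at equivalence = 0.005121/0.1707 = 0.03000 L.
At equivalence all the acid is converted to ClO-; total volume = 0.02644 + 0.03000 = 0.05644 L, so [ClO-] = 0.005121/0.05644 = 0.09074 M.
Kb = Kw/Ka = 1.0e-14 / 3.0 x 10^-8 = 3.33e-7.
[OH^-] = sqrt(Kb x [ClO-]) = sqrt(3.33e-7 x 0.09074) = 0.000174 M.
pOH = 3.76, so pH = 14.00 - 3.76 = 10.24.

10.24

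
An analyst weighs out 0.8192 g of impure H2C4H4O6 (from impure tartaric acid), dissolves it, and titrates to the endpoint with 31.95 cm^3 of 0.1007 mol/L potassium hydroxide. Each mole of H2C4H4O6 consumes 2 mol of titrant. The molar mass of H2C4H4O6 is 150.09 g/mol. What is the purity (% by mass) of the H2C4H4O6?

n(KOH) = 0.1007 x 0.03195 = 0.003217 mol.
n(H2C4H4O6) = 0.003217 / 2 = 0.001609 mol.
mass of H2C4H4O6 = 0.001609 x 150.09 = 0.2414 g.
% purity = 0.2414 / 0.8192 x 100 = 29.5%.

29.5%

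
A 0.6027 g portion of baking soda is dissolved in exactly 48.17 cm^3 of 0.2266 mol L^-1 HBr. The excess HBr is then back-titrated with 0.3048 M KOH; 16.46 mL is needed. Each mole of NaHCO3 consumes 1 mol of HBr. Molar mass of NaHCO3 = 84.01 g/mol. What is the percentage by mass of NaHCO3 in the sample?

82.2%

Total n(HBr) added = 0.2266 x 0.04817 = 0.01092 mol.
n(KOH) used = 0.3048 x 0.01646 = 0.005017 mol, which equals the excess n(HBr).
So n(HBr) consumed by the sample = 0.01092 - 0.005017 = 0.005898 mol.
n(NaHCO3) = 0.005898 / 1 = 0.005898 mol.
mass NaHCO3 = 0.005898 x 84.01 = 0.4955 g, so %NaHCO3 = 0.4955/0.6027 x 100 = 82.2%.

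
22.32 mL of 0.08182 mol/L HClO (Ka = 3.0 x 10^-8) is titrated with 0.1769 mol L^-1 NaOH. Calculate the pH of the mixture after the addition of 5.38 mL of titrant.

Initial n(HClO) = 0.08182 x 0.02232 = 0.001826 mol.
n(NaOH) added = 0.1769 x 0.005380 = 0.0009517 mol, converting that many moles of HClO to ClO-.
Remaining n(HClO) = 0.0008745 mol; n(ClO-) = 0.0009517 mol.
By Henderson-Hasselbalch, pH = pKa + log([A^-]/[HA]) = 7.52 + log(0.0009517/0.0008745) = 7.52 + (+0.04) = 7.56.

7.56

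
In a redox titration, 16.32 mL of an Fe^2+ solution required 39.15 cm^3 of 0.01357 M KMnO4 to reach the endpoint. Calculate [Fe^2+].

n(KMnO4) = 0.01357 x 0.03915 = 0.0005313 mol.
From the balanced equation, 1 mol KMnO4 reacts with 5 mol Fe^2+, so n(Fe^2+) = 0.0005313 x 5/1 = 0.002656 mol.
[Fe^2+] = 0.002656 / 0.01632 L = 0.163 M.

0.163 M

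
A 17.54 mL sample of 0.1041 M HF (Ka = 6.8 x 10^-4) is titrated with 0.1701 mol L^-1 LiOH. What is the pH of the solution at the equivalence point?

7.99

n(HF) = 0.1041 x 0.01754 = 0.001826 mol; V(LiOH) at equivalence = 0.001826/0.1701 = 0.01073 L.
At equivalence all the acid is converted to F-; total volume = 0.01754 + 0.01073 = 0.02827 L, so [F-] = 0.001826/0.02827 = 0.06458 M.
Kb = Kw/Ka = 1.0e-14 / 6.8 x 10^-4 = 1.47e-11.
[OH^-] = sqrt(Kb x [F-]) = sqrt(1.47e-11 x 0.06458) = 9.75e-7 M.
pOH = 6.01, so pH = 14.00 - 6.01 = 7.99.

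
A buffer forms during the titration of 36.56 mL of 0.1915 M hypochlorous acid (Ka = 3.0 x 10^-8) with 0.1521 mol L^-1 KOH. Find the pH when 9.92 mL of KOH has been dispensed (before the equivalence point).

6.96

Initial n(HClO) = 0.1915 x 0.03656 = 0.007001 mol.
n(KOH) added = 0.1521 x 0.009920 = 0.001509 mol, converting that many moles of HClO to ClO-.
Remaining n(HClO) = 0.005492 mol; n(ClO-) = 0.001509 mol.
By Henderson-Hasselbalch, pH = pKa + log([A^-]/[HA]) = 7.52 + log(0.001509/0.005492) = 7.52 + (-0.56) = 6.96.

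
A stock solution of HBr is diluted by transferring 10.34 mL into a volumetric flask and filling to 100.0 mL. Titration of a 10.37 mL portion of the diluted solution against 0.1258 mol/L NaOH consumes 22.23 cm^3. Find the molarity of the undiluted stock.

2.61 M

n(NaOH) = 0.1258 x 0.02223 = 0.002797 mol.
n(HBr) in the aliquot = 0.002797 mol.
[diluted HBr] = 0.002797 / 0.01037 = 0.2697 M.
Dilution factor = 100.0/10.34 = 9.671, so [stock] = 0.2697 x 9.671 = 2.61 M.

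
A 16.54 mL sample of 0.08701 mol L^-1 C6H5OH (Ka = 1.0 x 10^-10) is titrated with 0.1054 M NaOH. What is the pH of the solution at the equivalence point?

n(C6H5OH) = 0.08701 x 0.01654 = 0.001439 mol; V(NaOH) at equivalence = 0.001439/0.1054 = 0.01365 L.
At equivalence all the acid is converted to C6H5O-; total volume = 0.01654 + 0.01365 = 0.03019 L, so [C6H5O-] = 0.001439/0.03019 = 0.04766 M.
Kb = Kw/Ka = 1.0e-14 / 1.0 x 10^-10 = 0.000100.
[OH^-] = sqrt(Kb x [C6H5O-]) = sqrt(0.000100 x 0.04766) = 0.00218 M.
pOH = 2.66, so pH = 14.00 - 2.66 = 11.34.

11.34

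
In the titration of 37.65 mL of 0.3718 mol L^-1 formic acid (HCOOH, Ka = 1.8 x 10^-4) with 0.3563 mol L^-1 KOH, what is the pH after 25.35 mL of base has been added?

4.00

Initial n(HCOOH) = 0.3718 x 0.03765 = 0.01400 mol.
n(KOH) added = 0.3563 x 0.02535 = 0.009032 mol, converting that many moles of HCOOH to HCOO-.
Remaining n(HCOOH) = 0.004966 mol; n(HCOO-) = 0.009032 mol.
By Henderson-Hasselbalch, pH = pKa + log([A^-]/[HA]) = 3.74 + log(0.009032/0.004966) = 3.74 + (+0.26) = 4.00.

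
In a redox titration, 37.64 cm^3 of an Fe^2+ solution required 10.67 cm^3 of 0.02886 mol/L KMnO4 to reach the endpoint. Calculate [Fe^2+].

n(KMnO4) = 0.02886 x 0.01067 = 0.0003079 mol.
From the balanced equation, 1 mol KMnO4 reacts with 5 mol Fe^2+, so n(Fe^2+) = 0.0003079 x 5/1 = 0.001540 mol.
[Fe^2+] = 0.001540 / 0.03764 L = 0.0409 M.

0.0409 M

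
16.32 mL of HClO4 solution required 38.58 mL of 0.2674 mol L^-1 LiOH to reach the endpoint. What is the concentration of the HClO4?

0.632 M

n(LiOH) delivered = 0.2674 x 0.03858 = 0.01032 mol.
For a 1:1 reaction, n(HClO4) = 0.01032 mol.
[HClO4] = 0.01032 mol / 0.01632 L = 0.632 M.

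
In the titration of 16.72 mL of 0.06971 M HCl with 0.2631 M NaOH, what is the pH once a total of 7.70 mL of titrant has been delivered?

n(acid) = 0.06971 x 0.01672 = 0.001166 mol; n(NaOH) added = 0.2631 x 0.007700 = 0.002026 mol.
Base is in excess by 0.002026 - 0.001166 = 0.0008603 mol in a total volume of 0.02442 L.
[OH^-] = 0.0008603/0.02442 = 0.03523 M, so pOH = 1.45 and pH = 14.00 - 1.45 = 12.55.

12.55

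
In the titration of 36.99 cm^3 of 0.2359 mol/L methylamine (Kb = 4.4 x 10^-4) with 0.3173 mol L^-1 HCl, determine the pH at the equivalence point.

n(CH3NH2) = 0.2359 x 0.03699 = 0.008726 mol; V(HCl) at equivalence = 0.008726/0.3173 = 0.02750 L.
At equivalence the base is fully converted to CH3NH3+; total volume = 0.06449 L, so [CH3NH3+] = 0.008726/0.06449 = 0.1353 M.
Ka(CH3NH3+) = Kw/Kb = 1.0e-14 / 4.4 x 10^-4 = 2.27e-11.
[H^+] = sqrt(Ka x [CH3NH3+]) = sqrt(2.27e-11 x 0.1353) = 1.75e-6 M.
pH = -log(1.75e-6) = 5.76.

5.76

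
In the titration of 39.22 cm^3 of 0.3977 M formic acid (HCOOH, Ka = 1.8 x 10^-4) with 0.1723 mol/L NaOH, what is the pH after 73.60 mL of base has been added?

Initial n(HCOOH) = 0.3977 x 0.03922 = 0.01560 mol.
n(NaOH) added = 0.1723 x 0.07360 = 0.01268 mol, converting that many moles of HCOOH to HCOO-.
Remaining n(HCOOH) = 0.002917 mol; n(HCOO-) = 0.01268 mol.
By Henderson-Hasselbalch, pH = pKa + log([A^-]/[HA]) = 3.74 + log(0.01268/0.002917) = 3.74 + (+0.64) = 4.38.

4.38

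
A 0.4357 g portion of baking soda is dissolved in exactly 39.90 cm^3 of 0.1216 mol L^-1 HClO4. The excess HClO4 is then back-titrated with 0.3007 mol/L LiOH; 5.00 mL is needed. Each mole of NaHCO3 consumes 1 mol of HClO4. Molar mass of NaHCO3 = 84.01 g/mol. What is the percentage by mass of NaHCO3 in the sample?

Total n(HClO4) added = 0.1216 x 0.03990 = 0.004852 mol.
n(LiOH) used = 0.3007 x 0.005000 = 0.001504 mol, which equals the excess n(HClO4).
So n(HClO4) consumed by the sample = 0.004852 - 0.001504 = 0.003348 mol.
n(NaHCO3) = 0.003348 / 1 = 0.003348 mol.
mass NaHCO3 = 0.003348 x 84.01 = 0.2813 g, so %NaHCO3 = 0.2813/0.4357 x 100 = 64.6%.

64.6%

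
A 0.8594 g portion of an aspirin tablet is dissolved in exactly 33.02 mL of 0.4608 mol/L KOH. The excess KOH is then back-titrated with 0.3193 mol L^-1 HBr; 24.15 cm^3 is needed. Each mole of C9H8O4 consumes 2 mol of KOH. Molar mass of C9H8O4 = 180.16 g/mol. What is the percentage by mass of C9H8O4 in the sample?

78.7%

Total n(KOH) added = 0.4608 x 0.03302 = 0.01522 mol.
n(HBr) used = 0.3193 x 0.02415 = 0.007711 mol, which equals the excess n(KOH).
So n(KOH) consumed by the sample = 0.01522 - 0.007711 = 0.007505 mol.
n(C9H8O4) = 0.007505 / 2 = 0.003752 mol.
mass C9H8O4 = 0.003752 x 180.16 = 0.6760 g, so %C9H8O4 = 0.6760/0.8594 x 100 = 78.7%.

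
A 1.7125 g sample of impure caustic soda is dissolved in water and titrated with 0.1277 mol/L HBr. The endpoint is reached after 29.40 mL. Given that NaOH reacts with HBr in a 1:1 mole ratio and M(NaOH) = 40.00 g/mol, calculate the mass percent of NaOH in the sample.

8.77%

n(HBr) = 0.1277 x 0.02940 = 0.003754 mol.
n(NaOH) = 0.003754 / 1 = 0.003754 mol.
mass of NaOH = 0.003754 x 40.00 = 0.1502 g.
% purity = 0.1502 / 1.7125 x 100 = 8.77%.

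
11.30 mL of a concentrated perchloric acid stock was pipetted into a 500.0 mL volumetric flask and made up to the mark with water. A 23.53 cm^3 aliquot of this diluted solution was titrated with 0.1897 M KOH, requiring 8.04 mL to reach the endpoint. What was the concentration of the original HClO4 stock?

n(KOH) = 0.1897 x 0.008040 = 0.001525 mol.
n(HClO4) in the aliquot = 0.001525 mol.
[diluted HClO4] = 0.001525 / 0.02353 = 0.06482 M.
Dilution factor = 500.0/11.30 = 44.25, so [stock] = 0.06482 x 44.25 = 2.87 M.

2.87 M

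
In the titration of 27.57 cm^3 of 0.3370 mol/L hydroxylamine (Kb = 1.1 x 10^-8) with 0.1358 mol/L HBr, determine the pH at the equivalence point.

3.53

n(NH2OH) = 0.3370 x 0.02757 = 0.009291 mol; V(HBr) at equivalence = 0.009291/0.1358 = 0.06842 L.
At equivalence the base is fully converted to NH3OH+; total volume = 0.09599 L, so [NH3OH+] = 0.009291/0.09599 = 0.09679 M.
Ka(NH3OH+) = Kw/Kb = 1.0e-14 / 1.1 x 10^-8 = 9.09e-7.
[H^+] = sqrt(Ka x [NH3OH+]) = sqrt(9.09e-7 x 0.09679) = 0.000297 M.
pH = -log(0.000297) = 3.53.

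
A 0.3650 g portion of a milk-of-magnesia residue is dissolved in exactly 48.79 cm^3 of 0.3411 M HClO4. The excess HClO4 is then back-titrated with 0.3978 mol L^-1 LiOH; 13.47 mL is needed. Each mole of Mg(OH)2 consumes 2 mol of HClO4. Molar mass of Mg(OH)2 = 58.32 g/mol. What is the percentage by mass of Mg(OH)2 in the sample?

90.1%

Total n(HClO4) added = 0.3411 x 0.04879 = 0.01664 mol.
n(LiOH) used = 0.3978 x 0.01347 = 0.005358 mol, which equals the excess n(HClO4).
So n(HClO4) consumed by the sample = 0.01664 - 0.005358 = 0.01128 mol.
n(Mg(OH)2) = 0.01128 / 2 = 0.005642 mol.
mass Mg(OH)2 = 0.005642 x 58.32 = 0.3290 g, so %Mg(OH)2 = 0.3290/0.3650 x 100 = 90.1%.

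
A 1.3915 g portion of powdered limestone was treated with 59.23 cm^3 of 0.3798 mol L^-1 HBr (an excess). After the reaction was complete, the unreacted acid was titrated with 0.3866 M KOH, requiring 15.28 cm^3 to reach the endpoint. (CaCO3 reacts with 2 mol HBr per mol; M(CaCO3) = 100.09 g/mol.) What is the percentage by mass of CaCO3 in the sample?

Total n(HBr) added = 0.3798 x 0.05923 = 0.02250 mol.
n(KOH) used = 0.3866 x 0.01528 = 0.005907 mol, which equals the excess n(HBr).
So n(HBr) consumed by the sample = 0.02250 - 0.005907 = 0.01659 mol.
n(CaCO3) = 0.01659 / 2 = 0.008294 mol.
mass CaCO3 = 0.008294 x 100.09 = 0.8302 g, so %CaCO3 = 0.8302/1.3915 x 100 = 59.7%.

59.7%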